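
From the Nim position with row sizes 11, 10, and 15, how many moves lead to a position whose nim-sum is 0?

Compute the nim-sum pairwise:
11 ⊕ 10 = 1
1 ⊕ 15 = 14
The overall nim-sum is X = 14. A row of size p has a winning move iff p XOR X < p (reduce it to p XOR X).
  11: 11 XOR 14 = 5 < 11 — winning move (to 5).
  10: 10 XOR 14 = 4 < 10 — winning move (to 4).
  15: 15 XOR 14 = 1 < 15 — winning move (to 1).
That gives 3 winning moves.

3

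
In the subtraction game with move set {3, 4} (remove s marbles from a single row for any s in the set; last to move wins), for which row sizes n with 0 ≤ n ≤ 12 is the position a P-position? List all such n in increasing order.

0, 1, 2, 7, 8, 9

Compute g(0), g(1), … for moves {3, 4}:
k:     0  1  2  3  4  5  6  7  8  9 10 11 12
g(k):  0  0  0  1  1  1  2  0  0  0  1  1  1
The P-positions (g = 0) in 0..12 are 0, 1, 2, 7, 8, 9.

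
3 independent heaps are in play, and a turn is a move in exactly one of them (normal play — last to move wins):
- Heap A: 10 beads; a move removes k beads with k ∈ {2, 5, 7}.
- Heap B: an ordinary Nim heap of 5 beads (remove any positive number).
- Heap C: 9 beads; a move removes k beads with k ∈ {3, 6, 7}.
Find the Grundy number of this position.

For heap A, compute g(0), g(1), … with moves {2, 5, 7}:
g(0) = mex{} = 0
g(1) = mex{} = 0
g(2) = mex{0} = 1
g(3) = mex{0} = 1
g(4) = mex{1} = 0
g(5) = mex{0,1} = 2
g(6) = mex{0} = 1
g(7) = mex{0,1,2} = 3
g(8) = mex{0,1} = 2
g(9) = mex{0,1,3} = 2
g(10) = mex{1,2} = 0
So g(10) = 0.
Heap B is a plain Nim heap of size 5, so its Grundy value is 5.
For heap C, compute g(0), g(1), … with moves {3, 6, 7}:
g(0) = mex{} = 0
g(1) = mex{} = 0
g(2) = mex{} = 0
g(3) = mex{0} = 1
g(4) = mex{0} = 1
g(5) = mex{0} = 1
g(6) = mex{0,1} = 2
g(7) = mex{0,1} = 2
g(8) = mex{0,1} = 2
g(9) = mex{0,1,2} = 3
So g(9) = 3.
By the Sprague-Grundy theorem, the Grundy value of a sum of independent games is the XOR of the component values.
Combined value = 0 ⊕ 5 ⊕ 3 = 6.

6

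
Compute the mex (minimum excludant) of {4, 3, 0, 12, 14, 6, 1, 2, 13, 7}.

5

The values 0, 1, 2, 3, 4 are all present; 5 is the first non-negative integer missing from the set.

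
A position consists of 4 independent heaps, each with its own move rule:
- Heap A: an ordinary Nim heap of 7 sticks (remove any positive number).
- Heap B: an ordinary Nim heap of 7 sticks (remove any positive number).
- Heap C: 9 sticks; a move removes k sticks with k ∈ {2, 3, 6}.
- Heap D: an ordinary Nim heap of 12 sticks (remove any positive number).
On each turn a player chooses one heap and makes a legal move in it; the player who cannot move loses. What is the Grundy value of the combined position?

12

Heap A is a plain Nim heap of size 7, so its Grundy value is 7.
Heap B is a plain Nim heap of size 7, so its Grundy value is 7.
For heap C, compute g(0), g(1), … with moves {2, 3, 6}:
k:     0  1  2  3  4  5  6  7  8  9
g(k):  0  0  1  1  2  0  3  1  2  0
So g(9) = 0.
Heap D is a plain Nim heap of size 12, so its Grundy value is 12.
By the Sprague-Grundy theorem, the Grundy value of a sum of independent games is the XOR of the component values.
Combined value = 7 XOR 7 XOR 0 XOR 12 = 12.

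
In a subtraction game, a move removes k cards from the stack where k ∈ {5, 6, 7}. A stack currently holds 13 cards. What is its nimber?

Compute g(0), g(1), … for moves {5, 6, 7}:
g(0) = mex{} = 0
g(1) = mex{} = 0
g(2) = mex{} = 0
g(3) = mex{} = 0
g(4) = mex{} = 0
g(5) = mex{0} = 1
g(6) = mex{0} = 1
g(7) = mex{0} = 1
g(8) = mex{0} = 1
g(9) = mex{0} = 1
g(10) = mex{0,1} = 2
g(11) = mex{0,1} = 2
g(12) = mex{1} = 0
g(13) = mex{1} = 0
So g(13) = 0.

0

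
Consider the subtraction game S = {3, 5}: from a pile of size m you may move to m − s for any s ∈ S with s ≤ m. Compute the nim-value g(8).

Build the Grundy sequence with g(k) = mex{g(k−s) : s ∈ {3, 5}, s ≤ k}:
k:     0  1  2  3  4  5  6  7  8
g(k):  0  0  0  1  1  1  2  2  0
So g(8) = 0.

0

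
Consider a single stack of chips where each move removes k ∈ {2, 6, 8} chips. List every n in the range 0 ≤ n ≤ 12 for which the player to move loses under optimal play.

0, 1, 4, 5

Grundy values for subtraction set {2, 6, 8}:
g(0) = mex{} = 0
g(1) = mex{} = 0
g(2) = mex{0} = 1
g(3) = mex{0} = 1
g(4) = mex{1} = 0
g(5) = mex{1} = 0
g(6) = mex{0} = 1
g(7) = mex{0} = 1
g(8) = mex{0,1} = 2
g(9) = mex{0,1} = 2
g(10) = mex{0,1,2} = 3
g(11) = mex{0,1,2} = 3
g(12) = mex{0,1,3} = 2
The P-positions (g = 0) in 0..12 are 0, 1, 4, 5.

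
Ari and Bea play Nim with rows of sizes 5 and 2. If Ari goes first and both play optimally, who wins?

Ari wins

Compute the nim-sum pairwise:
5 ^ 2 = 7
The nim-sum is 7 ≠ 0, so this is an N-position: the player to move can win; Ari has a winning move.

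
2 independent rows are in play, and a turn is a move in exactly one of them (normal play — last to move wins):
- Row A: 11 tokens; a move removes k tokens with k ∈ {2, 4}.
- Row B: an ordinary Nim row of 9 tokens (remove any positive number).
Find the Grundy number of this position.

11

For row A, compute g(0), g(1), … with moves {2, 4}:
g(0) = mex{} = 0
g(1) = mex{} = 0
g(2) = mex{0} = 1
g(3) = mex{0} = 1
g(4) = mex{0,1} = 2
g(5) = mex{0,1} = 2
g(6) = mex{1,2} = 0
g(7) = mex{1,2} = 0
g(8) = mex{0,2} = 1
g(9) = mex{0,2} = 1
g(10) = mex{0,1} = 2
g(11) = mex{0,1} = 2
So g(11) = 2.
Row B is a plain Nim row of size 9, so its Grundy value is 9.
The value of a disjunctive sum is the nim-sum of the parts.
Combined value = 2 ⊕ 9 = 11.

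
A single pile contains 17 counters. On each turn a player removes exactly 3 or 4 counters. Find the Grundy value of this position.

Compute g(0), g(1), … for moves {3, 4}:
k:     0  1  2  3  4  5  6  7  8  9 10 11 12 13 14 15 16 17
g(k):  0  0  0  1  1  1  2  0  0  0  1  1  1  2  0  0  0  1
So g(17) = 1.

1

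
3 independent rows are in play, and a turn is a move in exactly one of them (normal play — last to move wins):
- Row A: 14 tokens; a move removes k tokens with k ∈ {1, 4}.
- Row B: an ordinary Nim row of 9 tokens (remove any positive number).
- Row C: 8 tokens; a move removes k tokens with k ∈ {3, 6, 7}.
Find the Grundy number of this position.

For row A, compute g(0), g(1), … with moves {1, 4}:
g(0) = mex{} = 0
g(1) = mex{0} = 1
g(2) = mex{1} = 0
g(3) = mex{0} = 1
g(4) = mex{0,1} = 2
g(5) = mex{1,2} = 0
g(6) = mex{0} = 1
g(7) = mex{1} = 0
g(8) = mex{0,2} = 1
g(9) = mex{0,1} = 2
g(10) = mex{1,2} = 0
g(11) = mex{0} = 1
g(12) = mex{1} = 0
g(13) = mex{0,2} = 1
g(14) = mex{0,1} = 2
So g(14) = 2.
Row B is a plain Nim row of size 9, so its Grundy value is 9.
For row C, compute g(0), g(1), … with moves {3, 6, 7}:
g(0) = mex{} = 0
g(1) = mex{} = 0
g(2) = mex{} = 0
g(3) = mex{0} = 1
g(4) = mex{0} = 1
g(5) = mex{0} = 1
g(6) = mex{0,1} = 2
g(7) = mex{0,1} = 2
g(8) = mex{0,1} = 2
So g(8) = 2.
The value of a disjunctive sum is the nim-sum of the parts.
Combined value = 2 XOR 9 XOR 2 = 9.

9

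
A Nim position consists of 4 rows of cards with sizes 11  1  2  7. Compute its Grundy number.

Nim-sum: 11 ⊕ 1 ⊕ 2 ⊕ 7 = 15.

15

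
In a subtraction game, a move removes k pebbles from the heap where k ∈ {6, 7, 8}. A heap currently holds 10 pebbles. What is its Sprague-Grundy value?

Compute g(0), g(1), … for moves {6, 7, 8}:
k:     0  1  2  3  4  5  6  7  8  9 10
g(k):  0  0  0  0  0  0  1  1  1  1  1
So g(10) = 1.

1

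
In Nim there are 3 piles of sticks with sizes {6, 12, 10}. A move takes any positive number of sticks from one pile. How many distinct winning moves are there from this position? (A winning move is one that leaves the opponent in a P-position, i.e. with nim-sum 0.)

0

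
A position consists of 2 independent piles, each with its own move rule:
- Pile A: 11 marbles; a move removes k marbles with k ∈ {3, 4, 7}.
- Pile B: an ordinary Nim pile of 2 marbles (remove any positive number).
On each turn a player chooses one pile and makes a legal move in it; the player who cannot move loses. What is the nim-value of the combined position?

Grundy values for pile A (subtraction set {3, 4, 7}):
k:     0  1  2  3  4  5  6  7  8  9 10 11
g(k):  0  0  0  1  1  1  2  2  2  3  0  0
So g(11) = 0.
Pile B is a plain Nim pile of size 2, so its Grundy value is 2.
The value of a disjunctive sum is the nim-sum of the parts.
Combined value = 0 XOR 2 = 2.

2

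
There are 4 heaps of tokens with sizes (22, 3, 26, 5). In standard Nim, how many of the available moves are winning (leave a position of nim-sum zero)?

Bitwise XOR of the heap sizes:
  10110  (22)
  00011  (3)
  11010  (26)
  00101  (5)
  -----
  01010  (10)
The overall nim-sum is X = 10. A heap of size p has a winning move iff p XOR X < p (reduce it to p XOR X).
  22: 22 XOR 10 = 28 ≥ 22 — no move.
  3: 3 XOR 10 = 9 ≥ 3 — no move.
  26: 26 XOR 10 = 16 < 26 — winning move (to 16).
  5: 5 XOR 10 = 15 ≥ 5 — no move.
That gives 1 winning move.

1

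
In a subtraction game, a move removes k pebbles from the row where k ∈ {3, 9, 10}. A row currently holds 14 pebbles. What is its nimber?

0

Grundy values for subtraction set {3, 9, 10}:
g(0) = mex{} = 0
g(1) = mex{} = 0
g(2) = mex{} = 0
g(3) = mex{0} = 1
g(4) = mex{0} = 1
g(5) = mex{0} = 1
g(6) = mex{1} = 0
g(7) = mex{1} = 0
g(8) = mex{1} = 0
g(9) = mex{0} = 1
g(10) = mex{0} = 1
g(11) = mex{0} = 1
g(12) = mex{0,1} = 2
g(13) = mex{1} = 0
g(14) = mex{1} = 0
So g(14) = 0.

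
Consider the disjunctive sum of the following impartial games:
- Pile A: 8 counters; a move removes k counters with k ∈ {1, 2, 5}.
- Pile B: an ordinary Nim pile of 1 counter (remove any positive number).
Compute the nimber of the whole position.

Build the Grundy sequence for pile A with g(k) = mex{g(k−s) : s ∈ {1, 2, 5}, s ≤ k}:
g(0) = mex{} = 0
g(1) = mex{0} = 1
g(2) = mex{0,1} = 2
g(3) = mex{1,2} = 0
g(4) = mex{0,2} = 1
g(5) = mex{0,1} = 2
g(6) = mex{1,2} = 0
g(7) = mex{0,2} = 1
g(8) = mex{0,1} = 2
So g(8) = 2.
Pile B is a plain Nim pile of size 1, so its Grundy value is 1.
The value of a disjunctive sum is the nim-sum of the parts.
Combined value = 2 XOR 1 = 3.

3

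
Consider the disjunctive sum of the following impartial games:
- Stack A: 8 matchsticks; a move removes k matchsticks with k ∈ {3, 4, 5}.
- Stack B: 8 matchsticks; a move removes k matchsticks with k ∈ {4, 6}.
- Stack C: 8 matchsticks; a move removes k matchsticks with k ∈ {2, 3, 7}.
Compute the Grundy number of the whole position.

3

Build the Grundy sequence for stack A with g(k) = mex{g(k−s) : s ∈ {3, 4, 5}, s ≤ k}:
k:     0  1  2  3  4  5  6  7  8
g(k):  0  0  0  1  1  1  2  2  0
So g(8) = 0.
Grundy values for stack B (subtraction set {4, 6}):
k:     0  1  2  3  4  5  6  7  8
g(k):  0  0  0  0  1  1  1  1  2
So g(8) = 2.
Grundy values for stack C (subtraction set {2, 3, 7}):
g(0) = mex{} = 0
g(1) = mex{} = 0
g(2) = mex{0} = 1
g(3) = mex{0} = 1
g(4) = mex{0,1} = 2
g(5) = mex{1} = 0
g(6) = mex{1,2} = 0
g(7) = mex{0,2} = 1
g(8) = mex{0} = 1
So g(8) = 1.
The value of a disjunctive sum is the nim-sum of the parts.
Combined value = 0 ⊕ 2 ⊕ 1 = 3.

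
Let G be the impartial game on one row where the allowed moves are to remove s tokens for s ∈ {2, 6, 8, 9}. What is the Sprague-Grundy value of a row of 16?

0

Compute g(0), g(1), … for moves {2, 6, 8, 9}:
k:     0  1  2  3  4  5  6  7  8  9 10 11 12 13 14 15 16
g(k):  0  0  1  1  0  0  1  1  2  2  3  3  2  2  3  0  0
So g(16) = 0.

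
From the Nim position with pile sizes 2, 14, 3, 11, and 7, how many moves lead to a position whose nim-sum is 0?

Nim-sum: 2 ^ 14 ^ 3 ^ 11 ^ 7 = 3.
The overall nim-sum is X = 3. A pile of size p has a winning move iff p XOR X < p (reduce it to p XOR X).
  2: 2 XOR 3 = 1 < 2 — winning move (to 1).
  14: 14 XOR 3 = 13 < 14 — winning move (to 13).
  3: 3 XOR 3 = 0 < 3 — winning move (to 0).
  11: 11 XOR 3 = 8 < 11 — winning move (to 8).
  7: 7 XOR 3 = 4 < 7 — winning move (to 4).
That gives 5 winning moves.

5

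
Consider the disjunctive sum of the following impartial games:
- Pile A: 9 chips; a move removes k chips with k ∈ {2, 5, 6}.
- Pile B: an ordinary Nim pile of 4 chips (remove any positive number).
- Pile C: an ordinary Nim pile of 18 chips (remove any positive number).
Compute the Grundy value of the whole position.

20

For pile A, compute g(0), g(1), … with moves {2, 5, 6}:
k:     0  1  2  3  4  5  6  7  8  9
g(k):  0  0  1  1  0  2  1  3  0  2
So g(9) = 2.
Pile B is a plain Nim pile of size 4, so its Grundy value is 4.
Pile C is a plain Nim pile of size 18, so its Grundy value is 18.
By the Sprague-Grundy theorem, the Grundy value of a sum of independent games is the XOR of the component values.
Combined value = 2 ⊕ 4 ⊕ 18 = 20.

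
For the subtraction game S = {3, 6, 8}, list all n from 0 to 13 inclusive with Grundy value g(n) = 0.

0, 1, 2, 11, 12, 13

Compute g(0), g(1), … for moves {3, 6, 8}:
k:     0  1  2  3  4  5  6  7  8  9 10 11 12 13
g(k):  0  0  0  1  1  1  2  2  2  3  3  0  0  0
The P-positions (g = 0) in 0..13 are 0, 1, 2, 11, 12, 13.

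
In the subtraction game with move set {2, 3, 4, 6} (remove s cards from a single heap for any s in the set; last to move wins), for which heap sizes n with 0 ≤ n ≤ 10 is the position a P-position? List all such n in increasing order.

0, 1, 8, 9

Grundy values for subtraction set {2, 3, 4, 6}:
k:     0  1  2  3  4  5  6  7  8  9 10
g(k):  0  0  1  1  2  2  3  3  0  0  1
The P-positions (g = 0) in 0..10 are 0, 1, 8, 9.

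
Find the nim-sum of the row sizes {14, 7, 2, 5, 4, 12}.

6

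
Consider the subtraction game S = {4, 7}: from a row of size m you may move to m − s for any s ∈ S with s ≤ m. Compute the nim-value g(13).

0

Grundy values for subtraction set {4, 7}:
g(0) = mex{} = 0
g(1) = mex{} = 0
g(2) = mex{} = 0
g(3) = mex{} = 0
g(4) = mex{0} = 1
g(5) = mex{0} = 1
g(6) = mex{0} = 1
g(7) = mex{0} = 1
g(8) = mex{0,1} = 2
g(9) = mex{0,1} = 2
g(10) = mex{0,1} = 2
g(11) = mex{1} = 0
g(12) = mex{1,2} = 0
g(13) = mex{1,2} = 0
So g(13) = 0.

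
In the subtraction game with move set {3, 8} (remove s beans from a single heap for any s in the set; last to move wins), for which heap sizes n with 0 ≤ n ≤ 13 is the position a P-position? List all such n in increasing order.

0, 1, 2, 6, 7, 11, 12, 13

Grundy values for subtraction set {3, 8}:
k:     0  1  2  3  4  5  6  7  8  9 10 11 12 13
g(k):  0  0  0  1  1  1  0  0  2  1  1  0  0  0
The P-positions (g = 0) in 0..13 are 0, 1, 2, 6, 7, 11, 12, 13.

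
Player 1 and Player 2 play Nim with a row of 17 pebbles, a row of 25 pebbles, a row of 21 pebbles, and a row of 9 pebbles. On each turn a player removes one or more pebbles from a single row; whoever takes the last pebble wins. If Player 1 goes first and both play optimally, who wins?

Nim-sum: 17 ^ 25 ^ 21 ^ 9 = 20.
The nim-sum is 20 ≠ 0, so this is an N-position: the player to move can win; Player 1 has a winning move.

Player 1 wins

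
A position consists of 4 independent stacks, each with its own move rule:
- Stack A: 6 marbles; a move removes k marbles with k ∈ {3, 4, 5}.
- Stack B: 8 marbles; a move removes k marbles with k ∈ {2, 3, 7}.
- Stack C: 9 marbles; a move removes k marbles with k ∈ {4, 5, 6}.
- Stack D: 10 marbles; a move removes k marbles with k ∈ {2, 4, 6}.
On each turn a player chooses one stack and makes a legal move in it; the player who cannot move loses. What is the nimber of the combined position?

0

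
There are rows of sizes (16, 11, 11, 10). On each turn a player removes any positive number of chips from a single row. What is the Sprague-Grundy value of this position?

Nim-sum: 16 ⊕ 11 ⊕ 11 ⊕ 10 = 26.

26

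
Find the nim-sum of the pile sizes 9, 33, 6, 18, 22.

42

Nim-sum: 9 ⊕ 33 ⊕ 6 ⊕ 18 ⊕ 22 = 42.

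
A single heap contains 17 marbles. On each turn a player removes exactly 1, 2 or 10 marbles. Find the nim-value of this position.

2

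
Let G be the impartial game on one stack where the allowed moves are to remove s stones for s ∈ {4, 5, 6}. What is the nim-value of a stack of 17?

Build the Grundy sequence with g(k) = mex{g(k−s) : s ∈ {4, 5, 6}, s ≤ k}:
k:     0  1  2  3  4  5  6  7  8  9 10 11 12 13 14 15 16 17
g(k):  0  0  0  0  1  1  1  1  2  2  0  0  0  0  1  1  1  1
So g(17) = 1.

1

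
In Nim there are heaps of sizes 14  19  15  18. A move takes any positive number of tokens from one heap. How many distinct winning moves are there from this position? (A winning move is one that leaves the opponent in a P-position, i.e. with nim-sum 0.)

0

Nim-sum: 14 ^ 19 ^ 15 ^ 18 = 0.
The nim-sum is already 0, so every move leaves a nonzero nim-sum — there are no winning moves.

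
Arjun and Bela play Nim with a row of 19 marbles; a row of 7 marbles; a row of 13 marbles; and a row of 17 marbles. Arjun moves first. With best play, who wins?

Arjun wins

Bitwise XOR of the heap sizes:
  10011  (19)
  00111  (7)
  01101  (13)
  10001  (17)
  -----
  01000  (8)
The nim-sum is 8 ≠ 0, so this is an N-position: the player to move can win; Arjun has a winning move.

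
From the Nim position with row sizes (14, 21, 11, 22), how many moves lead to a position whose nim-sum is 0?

Compute the nim-sum pairwise:
14 ⊕ 21 = 27
27 ⊕ 11 = 16
16 ⊕ 22 = 6
The overall nim-sum is X = 6. A row of size p has a winning move iff p XOR X < p (reduce it to p XOR X).
  14: 14 XOR 6 = 8 < 14 — winning move (to 8).
  21: 21 XOR 6 = 19 < 21 — winning move (to 19).
  11: 11 XOR 6 = 13 ≥ 11 — no move.
  22: 22 XOR 6 = 16 < 22 — winning move (to 16).
That gives 3 winning moves.

3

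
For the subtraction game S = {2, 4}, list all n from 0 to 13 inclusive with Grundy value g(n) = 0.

0, 1, 6, 7, 12, 13

Compute g(0), g(1), … for moves {2, 4}:
g(0) = mex{} = 0
g(1) = mex{} = 0
g(2) = mex{0} = 1
g(3) = mex{0} = 1
g(4) = mex{0,1} = 2
g(5) = mex{0,1} = 2
g(6) = mex{1,2} = 0
g(7) = mex{1,2} = 0
g(8) = mex{0,2} = 1
g(9) = mex{0,2} = 1
g(10) = mex{0,1} = 2
g(11) = mex{0,1} = 2
g(12) = mex{1,2} = 0
g(13) = mex{1,2} = 0
The P-positions (g = 0) in 0..13 are 0, 1, 6, 7, 12, 13.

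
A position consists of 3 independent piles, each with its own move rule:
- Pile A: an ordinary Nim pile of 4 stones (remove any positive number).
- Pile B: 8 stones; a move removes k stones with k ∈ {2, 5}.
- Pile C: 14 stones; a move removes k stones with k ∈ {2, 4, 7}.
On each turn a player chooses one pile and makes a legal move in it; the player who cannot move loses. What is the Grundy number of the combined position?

Pile A is a plain Nim pile of size 4, so its Grundy value is 4.
For pile B, compute g(0), g(1), … with moves {2, 5}:
k:     0  1  2  3  4  5  6  7  8
g(k):  0  0  1  1  0  2  1  0  0
So g(8) = 0.
Build the Grundy sequence for pile C with g(k) = mex{g(k−s) : s ∈ {2, 4, 7}, s ≤ k}:
k:     0  1  2  3  4  5  6  7  8  9 10 11 12 13 14
g(k):  0  0  1  1  2  2  0  3  1  0  2  1  0  2  1
So g(14) = 1.
By the Sprague-Grundy theorem, the Grundy value of a sum of independent games is the XOR of the component values.
Combined value = 4 ⊕ 0 ⊕ 1 = 5.

5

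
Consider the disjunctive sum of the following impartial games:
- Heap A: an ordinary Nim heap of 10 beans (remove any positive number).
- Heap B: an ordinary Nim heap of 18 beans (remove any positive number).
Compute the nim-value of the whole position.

24

Heap A is a plain Nim heap of size 10, so its Grundy value is 10.
Heap B is a plain Nim heap of size 18, so its Grundy value is 18.
The value of a disjunctive sum is the nim-sum of the parts.
Combined value = 10 ⊕ 18 = 24.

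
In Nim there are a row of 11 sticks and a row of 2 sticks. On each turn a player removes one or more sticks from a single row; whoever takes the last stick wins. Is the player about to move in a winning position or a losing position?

Write each in binary and XOR column by column:
  1011  (11)
  0010  (2)
  ----
  1001  (9)
The nim-sum is 9 ≠ 0, so this is an N-position: the player to move can win.

Winning position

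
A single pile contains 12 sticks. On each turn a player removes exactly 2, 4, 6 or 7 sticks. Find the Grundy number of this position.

Compute g(0), g(1), … for moves {2, 4, 6, 7}:
g(0) = mex{} = 0
g(1) = mex{} = 0
g(2) = mex{0} = 1
g(3) = mex{0} = 1
g(4) = mex{0,1} = 2
g(5) = mex{0,1} = 2
g(6) = mex{0,1,2} = 3
g(7) = mex{0,1,2} = 3
g(8) = mex{0,1,2,3} = 4
g(9) = mex{1,2,3} = 0
g(10) = mex{1,2,3,4} = 0
g(11) = mex{0,2,3} = 1
g(12) = mex{0,2,3,4} = 1
So g(12) = 1.

1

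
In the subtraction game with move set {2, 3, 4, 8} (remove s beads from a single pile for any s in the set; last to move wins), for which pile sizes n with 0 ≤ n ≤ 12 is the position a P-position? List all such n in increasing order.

0, 1, 6, 7, 12

Build the Grundy sequence with g(k) = mex{g(k−s) : s ∈ {2, 3, 4, 8}, s ≤ k}:
g(0) = mex{} = 0
g(1) = mex{} = 0
g(2) = mex{0} = 1
g(3) = mex{0} = 1
g(4) = mex{0,1} = 2
g(5) = mex{0,1} = 2
g(6) = mex{1,2} = 0
g(7) = mex{1,2} = 0
g(8) = mex{0,2} = 1
g(9) = mex{0,2} = 1
g(10) = mex{0,1} = 2
g(11) = mex{0,1} = 2
g(12) = mex{1,2} = 0
The P-positions (g = 0) in 0..12 are 0, 1, 6, 7, 12.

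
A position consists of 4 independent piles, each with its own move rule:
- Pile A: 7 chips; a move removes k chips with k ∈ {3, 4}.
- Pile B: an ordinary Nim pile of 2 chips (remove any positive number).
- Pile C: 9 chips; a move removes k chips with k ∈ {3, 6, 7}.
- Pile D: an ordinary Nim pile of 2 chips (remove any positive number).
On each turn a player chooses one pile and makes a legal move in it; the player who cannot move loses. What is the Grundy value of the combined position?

3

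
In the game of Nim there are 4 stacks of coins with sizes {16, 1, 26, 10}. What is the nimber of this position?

1

Write each in binary and XOR column by column:
  10000  (16)
  00001  (1)
  11010  (26)
  01010  (10)
  -----
  00001  (1)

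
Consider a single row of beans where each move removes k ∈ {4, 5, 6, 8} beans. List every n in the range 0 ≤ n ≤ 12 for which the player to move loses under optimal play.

0, 1, 2, 3, 12

Grundy values for subtraction set {4, 5, 6, 8}:
k:     0  1  2  3  4  5  6  7  8  9 10 11 12
g(k):  0  0  0  0  1  1  1  1  2  2  2  2  0
The P-positions (g = 0) in 0..12 are 0, 1, 2, 3, 12.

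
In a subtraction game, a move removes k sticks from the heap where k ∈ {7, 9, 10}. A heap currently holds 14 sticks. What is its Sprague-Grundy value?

Build the Grundy sequence with g(k) = mex{g(k−s) : s ∈ {7, 9, 10}, s ≤ k}:
k:     0  1  2  3  4  5  6  7  8  9 10 11 12 13 14
g(k):  0  0  0  0  0  0  0  1  1  1  1  1  1  1  2
So g(14) = 2.

2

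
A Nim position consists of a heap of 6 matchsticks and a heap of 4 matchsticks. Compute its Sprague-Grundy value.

2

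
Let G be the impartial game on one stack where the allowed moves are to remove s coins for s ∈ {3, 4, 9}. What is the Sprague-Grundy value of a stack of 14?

Compute g(0), g(1), … for moves {3, 4, 9}:
k:     0  1  2  3  4  5  6  7  8  9 10 11 12 13 14
g(k):  0  0  0  1  1  1  2  0  0  3  1  1  2  0  0
So g(14) = 0.

0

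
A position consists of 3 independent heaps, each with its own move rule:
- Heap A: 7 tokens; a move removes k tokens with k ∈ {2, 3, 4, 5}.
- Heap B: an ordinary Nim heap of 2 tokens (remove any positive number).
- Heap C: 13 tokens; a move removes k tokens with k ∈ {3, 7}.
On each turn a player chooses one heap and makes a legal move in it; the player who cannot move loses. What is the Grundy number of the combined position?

3

Build the Grundy sequence for heap A with g(k) = mex{g(k−s) : s ∈ {2, 3, 4, 5}, s ≤ k}:
k:     0  1  2  3  4  5  6  7
g(k):  0  0  1  1  2  2  3  0
So g(7) = 0.
Heap B is a plain Nim heap of size 2, so its Grundy value is 2.
Grundy values for heap C (subtraction set {3, 7}):
k:     0  1  2  3  4  5  6  7  8  9 10 11 12 13
g(k):  0  0  0  1  1  1  0  2  2  1  0  0  0  1
So g(13) = 1.
The value of a disjunctive sum is the nim-sum of the parts.
Combined value = 0 XOR 2 XOR 1 = 3.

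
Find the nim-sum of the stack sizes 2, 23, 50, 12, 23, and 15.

51

Compute the nim-sum pairwise:
2 XOR 23 = 21
21 XOR 50 = 39
39 XOR 12 = 43
43 XOR 23 = 60
60 XOR 15 = 51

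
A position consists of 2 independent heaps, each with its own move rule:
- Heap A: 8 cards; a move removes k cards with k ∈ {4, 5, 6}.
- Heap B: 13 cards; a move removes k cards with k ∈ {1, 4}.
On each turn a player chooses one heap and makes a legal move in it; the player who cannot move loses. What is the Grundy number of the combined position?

Build the Grundy sequence for heap A with g(k) = mex{g(k−s) : s ∈ {4, 5, 6}, s ≤ k}:
k:     0  1  2  3  4  5  6  7  8
g(k):  0  0  0  0  1  1  1  1  2
So g(8) = 2.
Grundy values for heap B (subtraction set {1, 4}):
k:     0  1  2  3  4  5  6  7  8  9 10 11 12 13
g(k):  0  1  0  1  2  0  1  0  1  2  0  1  0  1
So g(13) = 1.
The value of a disjunctive sum is the nim-sum of the parts.
Combined value = 2 ⊕ 1 = 3.

3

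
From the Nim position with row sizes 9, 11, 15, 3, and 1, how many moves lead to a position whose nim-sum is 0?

3

Compute the nim-sum pairwise:
9 ⊕ 11 = 2
2 ⊕ 15 = 13
13 ⊕ 3 = 14
14 ⊕ 1 = 15
The overall nim-sum is X = 15. A row of size p has a winning move iff p XOR X < p (reduce it to p XOR X).
  9: 9 XOR 15 = 6 < 9 — winning move (to 6).
  11: 11 XOR 15 = 4 < 11 — winning move (to 4).
  15: 15 XOR 15 = 0 < 15 — winning move (to 0).
  3: 3 XOR 15 = 12 ≥ 3 — no move.
  1: 1 XOR 15 = 14 ≥ 1 — no move.
That gives 3 winning moves.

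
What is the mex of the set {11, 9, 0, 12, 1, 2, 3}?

The values 0, 1, 2, 3 are all present; 4 is the first non-negative integer missing from the set.

4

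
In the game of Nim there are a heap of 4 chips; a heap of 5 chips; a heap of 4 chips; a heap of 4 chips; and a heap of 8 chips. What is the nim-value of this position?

9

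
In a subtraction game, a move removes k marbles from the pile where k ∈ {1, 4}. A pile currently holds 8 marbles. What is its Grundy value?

1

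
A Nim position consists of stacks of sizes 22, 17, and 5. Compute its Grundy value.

2

Compute the nim-sum pairwise:
22 ^ 17 = 7
7 ^ 5 = 2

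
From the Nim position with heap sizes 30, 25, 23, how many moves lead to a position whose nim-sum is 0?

3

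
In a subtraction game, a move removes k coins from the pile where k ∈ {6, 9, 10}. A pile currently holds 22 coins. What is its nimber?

Compute g(0), g(1), … for moves {6, 9, 10}:
k:     0  1  2  3  4  5  6  7  8  9 10 11 12 13 14 15 16 17 18 19 20 21 22
g(k):  0  0  0  0  0  0  1  1  1  1  1  1  2  2  2  2  0  0  0  0  0  0  1
So g(22) = 1.

1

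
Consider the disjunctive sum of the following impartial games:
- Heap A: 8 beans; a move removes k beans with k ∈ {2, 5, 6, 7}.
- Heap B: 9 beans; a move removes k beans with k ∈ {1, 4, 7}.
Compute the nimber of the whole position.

For heap A, compute g(0), g(1), … with moves {2, 5, 6, 7}:
k:     0  1  2  3  4  5  6  7  8
g(k):  0  0  1  1  0  2  1  3  2
So g(8) = 2.
Build the Grundy sequence for heap B with g(k) = mex{g(k−s) : s ∈ {1, 4, 7}, s ≤ k}:
k:     0  1  2  3  4  5  6  7  8  9
g(k):  0  1  0  1  2  0  1  2  0  1
So g(9) = 1.
The value of a disjunctive sum is the nim-sum of the parts.
Combined value = 2 XOR 1 = 3.

3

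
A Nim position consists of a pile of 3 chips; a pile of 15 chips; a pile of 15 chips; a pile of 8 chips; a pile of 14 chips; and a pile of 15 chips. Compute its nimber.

Compute the nim-sum pairwise:
3 ⊕ 15 = 12
12 ⊕ 15 = 3
3 ⊕ 8 = 11
11 ⊕ 14 = 5
5 ⊕ 15 = 10

10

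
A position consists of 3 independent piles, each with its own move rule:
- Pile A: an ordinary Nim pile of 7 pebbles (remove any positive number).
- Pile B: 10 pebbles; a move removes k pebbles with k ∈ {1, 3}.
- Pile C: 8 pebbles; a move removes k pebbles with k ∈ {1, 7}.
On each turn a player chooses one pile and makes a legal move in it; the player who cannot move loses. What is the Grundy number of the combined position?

Pile A is a plain Nim pile of size 7, so its Grundy value is 7.
For pile B, compute g(0), g(1), … with moves {1, 3}:
g(0) = mex{} = 0
g(1) = mex{0} = 1
g(2) = mex{1} = 0
g(3) = mex{0} = 1
g(4) = mex{1} = 0
g(5) = mex{0} = 1
g(6) = mex{1} = 0
g(7) = mex{0} = 1
g(8) = mex{1} = 0
g(9) = mex{0} = 1
g(10) = mex{1} = 0
So g(10) = 0.
For pile C, compute g(0), g(1), … with moves {1, 7}:
g(0) = mex{} = 0
g(1) = mex{0} = 1
g(2) = mex{1} = 0
g(3) = mex{0} = 1
g(4) = mex{1} = 0
g(5) = mex{0} = 1
g(6) = mex{1} = 0
g(7) = mex{0} = 1
g(8) = mex{1} = 0
So g(8) = 0.
By the Sprague-Grundy theorem, the Grundy value of a sum of independent games is the XOR of the component values.
Combined value = 7 ⊕ 0 ⊕ 0 = 7.

7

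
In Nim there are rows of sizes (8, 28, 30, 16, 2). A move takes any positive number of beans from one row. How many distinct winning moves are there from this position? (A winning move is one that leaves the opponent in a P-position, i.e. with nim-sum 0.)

3

Write each in binary and XOR column by column:
  01000  (8)
  11100  (28)
  11110  (30)
  10000  (16)
  00010  (2)
  -----
  11000  (24)
The overall nim-sum is X = 24. A row of size p has a winning move iff p XOR X < p (reduce it to p XOR X).
  8: 8 XOR 24 = 16 ≥ 8 — no move.
  28: 28 XOR 24 = 4 < 28 — winning move (to 4).
  30: 30 XOR 24 = 6 < 30 — winning move (to 6).
  16: 16 XOR 24 = 8 < 16 — winning move (to 8).
  2: 2 XOR 24 = 26 ≥ 2 — no move.
That gives 3 winning moves.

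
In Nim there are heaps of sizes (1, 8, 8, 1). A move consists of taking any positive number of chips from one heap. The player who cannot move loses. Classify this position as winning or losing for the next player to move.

Compute the nim-sum pairwise:
1 XOR 8 = 9
9 XOR 8 = 1
1 XOR 1 = 0
The nim-sum is 0, so this is a P-position: the player to move is in a losing position under optimal play.

Losing position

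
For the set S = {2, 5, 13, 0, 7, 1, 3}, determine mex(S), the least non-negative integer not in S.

The values 0, 1, 2, 3 are all present; 4 is the first non-negative integer missing from the set.

4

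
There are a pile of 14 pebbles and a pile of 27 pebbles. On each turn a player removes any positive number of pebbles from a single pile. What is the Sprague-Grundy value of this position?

21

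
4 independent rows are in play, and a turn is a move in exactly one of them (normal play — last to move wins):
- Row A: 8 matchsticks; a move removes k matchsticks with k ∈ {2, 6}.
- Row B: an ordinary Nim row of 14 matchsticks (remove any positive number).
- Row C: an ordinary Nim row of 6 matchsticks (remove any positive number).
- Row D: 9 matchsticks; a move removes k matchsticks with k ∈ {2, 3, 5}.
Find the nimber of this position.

9

For row A, compute g(0), g(1), … with moves {2, 6}:
g(0) = mex{} = 0
g(1) = mex{} = 0
g(2) = mex{0} = 1
g(3) = mex{0} = 1
g(4) = mex{1} = 0
g(5) = mex{1} = 0
g(6) = mex{0} = 1
g(7) = mex{0} = 1
g(8) = mex{1} = 0
So g(8) = 0.
Row B is a plain Nim row of size 14, so its Grundy value is 14.
Row C is a plain Nim row of size 6, so its Grundy value is 6.
Build the Grundy sequence for row D with g(k) = mex{g(k−s) : s ∈ {2, 3, 5}, s ≤ k}:
k:     0  1  2  3  4  5  6  7  8  9
g(k):  0  0  1  1  2  2  3  0  0  1
So g(9) = 1.
By the Sprague-Grundy theorem, the Grundy value of a sum of independent games is the XOR of the component values.
Combined value = 0 ⊕ 14 ⊕ 6 ⊕ 1 = 9.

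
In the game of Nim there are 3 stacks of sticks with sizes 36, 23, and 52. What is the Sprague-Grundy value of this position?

Nim-sum: 36 XOR 23 XOR 52 = 7.

7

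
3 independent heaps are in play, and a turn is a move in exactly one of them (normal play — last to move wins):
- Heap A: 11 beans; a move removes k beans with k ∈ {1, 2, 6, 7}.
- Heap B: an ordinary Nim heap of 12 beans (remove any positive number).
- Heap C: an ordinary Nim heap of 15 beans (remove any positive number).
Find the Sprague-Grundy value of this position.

3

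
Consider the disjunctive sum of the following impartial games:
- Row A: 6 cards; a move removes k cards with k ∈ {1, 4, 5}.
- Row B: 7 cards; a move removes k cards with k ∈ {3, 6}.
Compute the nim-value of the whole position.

0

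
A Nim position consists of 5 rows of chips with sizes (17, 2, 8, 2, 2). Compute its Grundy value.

27

Nim-sum: 17 XOR 2 XOR 8 XOR 2 XOR 2 = 27.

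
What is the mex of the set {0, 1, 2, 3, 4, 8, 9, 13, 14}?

5

The values 0, 1, 2, 3, 4 are all present; 5 is the first non-negative integer missing from the set.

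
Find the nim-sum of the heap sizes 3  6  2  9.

14

Nim-sum: 3 ⊕ 6 ⊕ 2 ⊕ 9 = 14.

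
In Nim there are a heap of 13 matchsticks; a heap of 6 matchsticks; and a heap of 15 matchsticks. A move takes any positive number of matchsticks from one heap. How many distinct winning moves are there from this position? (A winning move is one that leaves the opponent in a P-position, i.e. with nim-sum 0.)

Bitwise XOR of the heap sizes:
  1101  (13)
  0110  (6)
  1111  (15)
  ----
  0100  (4)
The overall nim-sum is X = 4. A heap of size p has a winning move iff p XOR X < p (reduce it to p XOR X).
  13: 13 XOR 4 = 9 < 13 — winning move (to 9).
  6: 6 XOR 4 = 2 < 6 — winning move (to 2).
  15: 15 XOR 4 = 11 < 15 — winning move (to 11).
That gives 3 winning moves.

3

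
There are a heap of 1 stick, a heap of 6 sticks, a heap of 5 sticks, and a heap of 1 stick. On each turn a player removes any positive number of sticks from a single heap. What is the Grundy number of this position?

In binary:
  001  (1)
  110  (6)
  101  (5)
  001  (1)
  ---
  011  (3)

3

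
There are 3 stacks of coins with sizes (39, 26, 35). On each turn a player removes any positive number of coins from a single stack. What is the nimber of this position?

Compute the nim-sum pairwise:
39 XOR 26 = 61
61 XOR 35 = 30

30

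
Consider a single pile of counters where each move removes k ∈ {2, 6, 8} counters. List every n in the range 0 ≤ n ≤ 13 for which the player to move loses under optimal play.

Compute g(0), g(1), … for moves {2, 6, 8}:
k:     0  1  2  3  4  5  6  7  8  9 10 11 12 13
g(k):  0  0  1  1  0  0  1  1  2  2  3  3  2  2
The P-positions (g = 0) in 0..13 are 0, 1, 4, 5.

0, 1, 4, 5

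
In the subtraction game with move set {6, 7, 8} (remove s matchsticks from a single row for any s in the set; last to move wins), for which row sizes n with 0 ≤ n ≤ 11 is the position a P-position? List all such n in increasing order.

0, 1, 2, 3, 4, 5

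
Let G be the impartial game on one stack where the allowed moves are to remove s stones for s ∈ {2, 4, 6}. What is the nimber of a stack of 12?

2

Build the Grundy sequence with g(k) = mex{g(k−s) : s ∈ {2, 4, 6}, s ≤ k}:
g(0) = mex{} = 0
g(1) = mex{} = 0
g(2) = mex{0} = 1
g(3) = mex{0} = 1
g(4) = mex{0,1} = 2
g(5) = mex{0,1} = 2
g(6) = mex{0,1,2} = 3
g(7) = mex{0,1,2} = 3
g(8) = mex{1,2,3} = 0
g(9) = mex{1,2,3} = 0
g(10) = mex{0,2,3} = 1
g(11) = mex{0,2,3} = 1
g(12) = mex{0,1,3} = 2
So g(12) = 2.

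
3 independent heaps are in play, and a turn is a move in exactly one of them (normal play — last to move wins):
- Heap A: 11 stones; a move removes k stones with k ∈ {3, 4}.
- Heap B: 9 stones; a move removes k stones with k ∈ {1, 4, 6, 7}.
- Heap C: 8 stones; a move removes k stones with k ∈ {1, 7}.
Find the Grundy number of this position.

3

For heap A, compute g(0), g(1), … with moves {3, 4}:
g(0) = mex{} = 0
g(1) = mex{} = 0
g(2) = mex{} = 0
g(3) = mex{0} = 1
g(4) = mex{0} = 1
g(5) = mex{0} = 1
g(6) = mex{0,1} = 2
g(7) = mex{1} = 0
g(8) = mex{1} = 0
g(9) = mex{1,2} = 0
g(10) = mex{0,2} = 1
g(11) = mex{0} = 1
So g(11) = 1.
For heap B, compute g(0), g(1), … with moves {1, 4, 6, 7}:
g(0) = mex{} = 0
g(1) = mex{0} = 1
g(2) = mex{1} = 0
g(3) = mex{0} = 1
g(4) = mex{0,1} = 2
g(5) = mex{1,2} = 0
g(6) = mex{0} = 1
g(7) = mex{0,1} = 2
g(8) = mex{0,1,2} = 3
g(9) = mex{0,1,3} = 2
So g(9) = 2.
Grundy values for heap C (subtraction set {1, 7}):
g(0) = mex{} = 0
g(1) = mex{0} = 1
g(2) = mex{1} = 0
g(3) = mex{0} = 1
g(4) = mex{1} = 0
g(5) = mex{0} = 1
g(6) = mex{1} = 0
g(7) = mex{0} = 1
g(8) = mex{1} = 0
So g(8) = 0.
The value of a disjunctive sum is the nim-sum of the parts.
Combined value = 1 ⊕ 2 ⊕ 0 = 3.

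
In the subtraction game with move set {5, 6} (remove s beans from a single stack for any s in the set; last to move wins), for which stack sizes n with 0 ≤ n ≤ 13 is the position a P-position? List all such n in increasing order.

Compute g(0), g(1), … for moves {5, 6}:
g(0) = mex{} = 0
g(1) = mex{} = 0
g(2) = mex{} = 0
g(3) = mex{} = 0
g(4) = mex{} = 0
g(5) = mex{0} = 1
g(6) = mex{0} = 1
g(7) = mex{0} = 1
g(8) = mex{0} = 1
g(9) = mex{0} = 1
g(10) = mex{0,1} = 2
g(11) = mex{1} = 0
g(12) = mex{1} = 0
g(13) = mex{1} = 0
The P-positions (g = 0) in 0..13 are 0, 1, 2, 3, 4, 11, 12, 13.

0, 1, 2, 3, 4, 11, 12, 13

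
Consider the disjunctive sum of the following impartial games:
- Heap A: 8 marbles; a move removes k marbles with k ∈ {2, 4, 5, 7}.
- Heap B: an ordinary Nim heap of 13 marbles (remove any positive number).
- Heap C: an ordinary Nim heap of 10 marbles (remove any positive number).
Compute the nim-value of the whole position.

Build the Grundy sequence for heap A with g(k) = mex{g(k−s) : s ∈ {2, 4, 5, 7}, s ≤ k}:
k:     0  1  2  3  4  5  6  7  8
g(k):  0  0  1  1  2  2  3  3  4
So g(8) = 4.
Heap B is a plain Nim heap of size 13, so its Grundy value is 13.
Heap C is a plain Nim heap of size 10, so its Grundy value is 10.
The value of a disjunctive sum is the nim-sum of the parts.
Combined value = 4 XOR 13 XOR 10 = 3.

3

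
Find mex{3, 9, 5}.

0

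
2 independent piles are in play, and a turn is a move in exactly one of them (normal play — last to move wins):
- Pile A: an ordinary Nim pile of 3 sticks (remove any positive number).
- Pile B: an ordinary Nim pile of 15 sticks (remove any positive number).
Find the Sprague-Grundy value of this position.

Pile A is a plain Nim pile of size 3, so its Grundy value is 3.
Pile B is a plain Nim pile of size 15, so its Grundy value is 15.
The value of a disjunctive sum is the nim-sum of the parts.
Combined value = 3 ⊕ 15 = 12.

12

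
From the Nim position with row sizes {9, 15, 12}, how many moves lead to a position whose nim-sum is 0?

Compute the nim-sum pairwise:
9 ^ 15 = 6
6 ^ 12 = 10
The overall nim-sum is X = 10. A row of size p has a winning move iff p XOR X < p (reduce it to p XOR X).
  9: 9 XOR 10 = 3 < 9 — winning move (to 3).
  15: 15 XOR 10 = 5 < 15 — winning move (to 5).
  12: 12 XOR 10 = 6 < 12 — winning move (to 6).
That gives 3 winning moves.

3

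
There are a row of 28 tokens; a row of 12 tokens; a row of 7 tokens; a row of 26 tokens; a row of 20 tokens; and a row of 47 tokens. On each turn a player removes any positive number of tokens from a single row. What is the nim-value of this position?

54

In binary:
  011100  (28)
  001100  (12)
  000111  (7)
  011010  (26)
  010100  (20)
  101111  (47)
  ------
  110110  (54)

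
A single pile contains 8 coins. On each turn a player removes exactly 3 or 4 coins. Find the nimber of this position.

Compute g(0), g(1), … for moves {3, 4}:
g(0) = mex{} = 0
g(1) = mex{} = 0
g(2) = mex{} = 0
g(3) = mex{0} = 1
g(4) = mex{0} = 1
g(5) = mex{0} = 1
g(6) = mex{0,1} = 2
g(7) = mex{1} = 0
g(8) = mex{1} = 0
So g(8) = 0.

0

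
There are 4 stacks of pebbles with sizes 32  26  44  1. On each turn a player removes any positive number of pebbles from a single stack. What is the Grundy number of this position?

23

Compute the nim-sum pairwise:
32 XOR 26 = 58
58 XOR 44 = 22
22 XOR 1 = 23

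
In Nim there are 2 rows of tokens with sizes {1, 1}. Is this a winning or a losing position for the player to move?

Bitwise XOR of the heap sizes:
  1  (1)
  1  (1)
  -
  0  (0)
The nim-sum is 0, so this is a P-position: the player to move is in a losing position under optimal play.

Losing position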